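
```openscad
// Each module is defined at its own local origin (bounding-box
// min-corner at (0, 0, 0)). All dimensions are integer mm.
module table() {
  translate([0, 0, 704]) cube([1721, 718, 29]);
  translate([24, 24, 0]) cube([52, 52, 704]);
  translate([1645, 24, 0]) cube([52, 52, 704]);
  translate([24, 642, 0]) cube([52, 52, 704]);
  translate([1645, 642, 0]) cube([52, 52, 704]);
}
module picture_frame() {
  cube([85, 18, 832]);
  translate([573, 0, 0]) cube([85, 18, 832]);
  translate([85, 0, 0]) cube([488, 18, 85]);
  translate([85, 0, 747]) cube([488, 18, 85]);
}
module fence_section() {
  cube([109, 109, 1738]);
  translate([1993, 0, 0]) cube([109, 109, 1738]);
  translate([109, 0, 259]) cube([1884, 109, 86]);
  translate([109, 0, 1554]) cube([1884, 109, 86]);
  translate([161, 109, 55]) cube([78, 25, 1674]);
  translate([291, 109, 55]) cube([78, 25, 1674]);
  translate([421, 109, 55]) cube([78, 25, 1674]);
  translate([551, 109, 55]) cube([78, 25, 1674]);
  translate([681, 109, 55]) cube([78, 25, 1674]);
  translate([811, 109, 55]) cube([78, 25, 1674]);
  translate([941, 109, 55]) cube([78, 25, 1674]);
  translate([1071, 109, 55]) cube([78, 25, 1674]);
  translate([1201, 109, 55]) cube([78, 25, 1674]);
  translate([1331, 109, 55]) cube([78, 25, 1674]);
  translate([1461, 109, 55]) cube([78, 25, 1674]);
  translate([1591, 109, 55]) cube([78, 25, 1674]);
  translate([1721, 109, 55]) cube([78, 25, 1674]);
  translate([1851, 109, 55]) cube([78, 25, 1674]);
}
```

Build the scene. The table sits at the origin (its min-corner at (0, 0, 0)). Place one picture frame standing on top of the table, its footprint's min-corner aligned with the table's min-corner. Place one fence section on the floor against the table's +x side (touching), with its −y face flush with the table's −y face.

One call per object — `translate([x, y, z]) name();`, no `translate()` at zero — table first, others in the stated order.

table();
translate([0, 0, 733]) picture_frame();
translate([1721, 0, 0]) fence_section();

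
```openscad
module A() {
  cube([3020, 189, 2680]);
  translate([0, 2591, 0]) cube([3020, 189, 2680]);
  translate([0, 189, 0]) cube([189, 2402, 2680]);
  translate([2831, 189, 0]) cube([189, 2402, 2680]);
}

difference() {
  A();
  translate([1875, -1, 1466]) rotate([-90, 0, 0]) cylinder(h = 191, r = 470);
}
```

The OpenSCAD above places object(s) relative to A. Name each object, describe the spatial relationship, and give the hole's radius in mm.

A is a house frame. The house frame has a circular hole through its front wall. The hole's radius is 470 mm.

The subtracted cylinder has r = 470 mm.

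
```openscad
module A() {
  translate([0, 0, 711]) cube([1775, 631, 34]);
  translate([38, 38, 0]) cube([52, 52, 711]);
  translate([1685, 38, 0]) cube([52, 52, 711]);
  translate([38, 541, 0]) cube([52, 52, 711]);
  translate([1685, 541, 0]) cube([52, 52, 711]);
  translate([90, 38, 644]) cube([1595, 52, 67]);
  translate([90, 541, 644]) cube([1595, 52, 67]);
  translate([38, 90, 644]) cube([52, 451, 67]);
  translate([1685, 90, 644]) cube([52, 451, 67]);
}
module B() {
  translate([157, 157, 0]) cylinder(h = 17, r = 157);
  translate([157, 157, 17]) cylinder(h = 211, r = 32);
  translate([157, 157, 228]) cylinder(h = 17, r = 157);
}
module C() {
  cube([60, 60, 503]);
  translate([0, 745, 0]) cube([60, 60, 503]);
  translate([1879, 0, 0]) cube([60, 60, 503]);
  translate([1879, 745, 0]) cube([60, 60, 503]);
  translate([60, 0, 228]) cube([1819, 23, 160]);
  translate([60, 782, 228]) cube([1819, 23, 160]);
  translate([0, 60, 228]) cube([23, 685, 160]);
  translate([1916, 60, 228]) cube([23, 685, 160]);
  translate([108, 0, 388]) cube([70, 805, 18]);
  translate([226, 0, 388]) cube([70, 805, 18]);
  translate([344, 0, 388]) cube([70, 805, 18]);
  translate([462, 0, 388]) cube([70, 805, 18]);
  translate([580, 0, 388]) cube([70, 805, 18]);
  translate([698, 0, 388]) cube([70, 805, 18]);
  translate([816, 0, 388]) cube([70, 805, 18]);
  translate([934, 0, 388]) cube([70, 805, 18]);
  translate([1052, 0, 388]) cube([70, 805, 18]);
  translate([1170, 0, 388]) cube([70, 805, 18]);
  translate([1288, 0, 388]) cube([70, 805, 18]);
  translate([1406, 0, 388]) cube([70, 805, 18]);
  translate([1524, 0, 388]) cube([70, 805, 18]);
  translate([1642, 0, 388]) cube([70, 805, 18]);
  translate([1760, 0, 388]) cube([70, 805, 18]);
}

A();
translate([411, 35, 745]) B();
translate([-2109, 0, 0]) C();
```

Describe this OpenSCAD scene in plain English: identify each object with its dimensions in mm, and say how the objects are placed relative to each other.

A is a table with a 1775×631 mm rectangular top, 34 mm thick, top surface at z = 745 mm, supported by four 52×52 mm square legs, each inset 38 mm from the nearest pair of top edges, running from the floor. Four apron rails, 52 mm thick and 67 mm tall, run between adjacent legs with their top edges flush with the underside of the top and their outer faces flush with the legs' outer faces.

B is a spool: two coaxial disc flanges of radius 157 mm and thickness 17 mm, joined by a core cylinder of radius 32 mm and height 211 mm. The lower flange rests on z = 0 and the three cylinders share a vertical axis.

C is a bed frame 1939 mm long (x) by 805 mm wide (y). Four 60×60 mm corner posts, 503 mm tall, at the corners of the footprint. Four rails of 23 mm thickness and 160 mm height run between adjacent posts with their undersides at z = 228 mm, their outer faces flush with the outside of the frame (the two x-running rails run between the posts' inner faces; the two y-running rails run between the posts' inner faces). 15 slats, each 70 mm wide (x) and 18 mm thick, lie across the top of the two x-running rails, running the full 805 mm width of the frame in y; the slats are evenly spaced along x between the inner faces of the end posts with equal gaps (rounded down to the nearest mm) at the −x end and between each pair — any rounding remainder accumulates at the +x end.

The spool is on top of the table. The bed frame is on the floor beside the table on its −x side.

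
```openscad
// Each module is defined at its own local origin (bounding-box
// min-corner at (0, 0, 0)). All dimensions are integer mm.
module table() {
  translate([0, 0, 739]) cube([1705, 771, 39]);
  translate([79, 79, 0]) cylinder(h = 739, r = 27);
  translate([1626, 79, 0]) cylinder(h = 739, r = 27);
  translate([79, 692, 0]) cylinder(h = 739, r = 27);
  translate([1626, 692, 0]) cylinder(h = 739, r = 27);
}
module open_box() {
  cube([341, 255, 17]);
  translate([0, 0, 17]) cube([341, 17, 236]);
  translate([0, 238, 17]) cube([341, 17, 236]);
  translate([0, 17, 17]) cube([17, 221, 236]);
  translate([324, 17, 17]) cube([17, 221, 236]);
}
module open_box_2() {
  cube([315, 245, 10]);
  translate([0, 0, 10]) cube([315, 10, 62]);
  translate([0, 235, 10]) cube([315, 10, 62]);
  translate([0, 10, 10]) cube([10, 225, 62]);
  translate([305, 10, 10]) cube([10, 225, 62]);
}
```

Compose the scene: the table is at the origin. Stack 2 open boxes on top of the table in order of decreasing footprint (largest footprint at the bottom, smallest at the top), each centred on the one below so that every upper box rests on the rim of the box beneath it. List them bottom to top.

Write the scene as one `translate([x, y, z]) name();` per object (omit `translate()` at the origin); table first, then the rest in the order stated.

table();
translate([682, 258, 778]) open_box();
translate([695, 263, 1031]) open_box_2();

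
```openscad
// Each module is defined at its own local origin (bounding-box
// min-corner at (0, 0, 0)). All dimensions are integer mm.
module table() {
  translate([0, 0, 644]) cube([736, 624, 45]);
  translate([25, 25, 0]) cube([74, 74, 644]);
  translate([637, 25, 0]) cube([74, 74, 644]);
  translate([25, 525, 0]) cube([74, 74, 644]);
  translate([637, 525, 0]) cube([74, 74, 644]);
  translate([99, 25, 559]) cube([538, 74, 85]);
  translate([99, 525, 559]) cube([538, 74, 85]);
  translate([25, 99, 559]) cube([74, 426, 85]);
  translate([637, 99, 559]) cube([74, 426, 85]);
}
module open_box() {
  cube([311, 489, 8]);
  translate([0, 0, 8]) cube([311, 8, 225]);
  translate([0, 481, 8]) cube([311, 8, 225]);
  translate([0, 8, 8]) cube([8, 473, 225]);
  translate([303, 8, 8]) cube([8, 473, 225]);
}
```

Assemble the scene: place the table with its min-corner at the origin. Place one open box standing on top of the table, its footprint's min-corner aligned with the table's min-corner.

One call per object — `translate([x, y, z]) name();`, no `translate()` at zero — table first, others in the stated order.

table();
translate([0, 0, 689]) open_box();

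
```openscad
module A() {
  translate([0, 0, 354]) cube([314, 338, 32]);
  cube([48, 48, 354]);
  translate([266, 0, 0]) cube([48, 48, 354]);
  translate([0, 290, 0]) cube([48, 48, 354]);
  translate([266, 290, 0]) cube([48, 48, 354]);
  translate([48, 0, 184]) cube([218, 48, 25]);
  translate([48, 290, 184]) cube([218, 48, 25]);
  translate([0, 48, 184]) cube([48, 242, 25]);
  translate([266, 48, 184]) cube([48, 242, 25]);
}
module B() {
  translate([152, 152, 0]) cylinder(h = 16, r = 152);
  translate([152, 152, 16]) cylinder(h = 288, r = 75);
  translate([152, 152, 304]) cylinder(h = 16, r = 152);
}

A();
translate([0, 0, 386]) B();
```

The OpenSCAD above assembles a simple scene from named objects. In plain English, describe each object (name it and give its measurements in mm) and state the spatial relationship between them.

A is a simple wooden stool: a rectangular seat 314 mm (x) by 338 mm (y), 32 mm thick, top face at z = 386 mm, on four square legs, each 48×48 mm in cross-section. The legs rest on z = 0, each flush with a corner of the seat. Four stretchers, 48 mm wide and 25 mm tall, connect adjacent legs with their undersides at z = 184 mm, each running between the inner faces of the legs it joins and aligned with the legs' outer faces on the other axis.

B is a spool: two coaxial disc flanges of radius 152 mm and thickness 16 mm, joined by a core cylinder of radius 75 mm and height 288 mm. The lower flange rests on z = 0 and the three cylinders share a vertical axis.

The spool is on top of the stool.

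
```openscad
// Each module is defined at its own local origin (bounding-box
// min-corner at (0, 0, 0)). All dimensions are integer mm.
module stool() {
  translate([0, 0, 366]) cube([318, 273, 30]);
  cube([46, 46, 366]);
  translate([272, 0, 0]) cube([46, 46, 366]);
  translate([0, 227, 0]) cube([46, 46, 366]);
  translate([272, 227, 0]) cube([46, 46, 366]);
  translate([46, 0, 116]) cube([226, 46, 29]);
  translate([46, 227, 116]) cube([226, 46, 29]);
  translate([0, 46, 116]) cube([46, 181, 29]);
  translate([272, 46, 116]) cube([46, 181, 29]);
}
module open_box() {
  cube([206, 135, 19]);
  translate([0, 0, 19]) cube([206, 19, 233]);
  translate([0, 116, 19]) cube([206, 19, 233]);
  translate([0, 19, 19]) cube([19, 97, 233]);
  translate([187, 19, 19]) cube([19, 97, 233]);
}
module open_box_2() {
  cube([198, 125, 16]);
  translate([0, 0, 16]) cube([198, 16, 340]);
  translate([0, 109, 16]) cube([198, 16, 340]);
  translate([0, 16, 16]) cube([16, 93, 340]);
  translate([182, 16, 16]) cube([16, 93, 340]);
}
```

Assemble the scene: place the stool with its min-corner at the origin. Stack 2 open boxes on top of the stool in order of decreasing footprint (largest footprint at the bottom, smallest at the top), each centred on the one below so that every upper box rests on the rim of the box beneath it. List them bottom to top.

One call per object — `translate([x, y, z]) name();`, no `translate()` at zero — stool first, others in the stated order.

stool();
translate([56, 69, 396]) open_box();
translate([60, 74, 648]) open_box_2();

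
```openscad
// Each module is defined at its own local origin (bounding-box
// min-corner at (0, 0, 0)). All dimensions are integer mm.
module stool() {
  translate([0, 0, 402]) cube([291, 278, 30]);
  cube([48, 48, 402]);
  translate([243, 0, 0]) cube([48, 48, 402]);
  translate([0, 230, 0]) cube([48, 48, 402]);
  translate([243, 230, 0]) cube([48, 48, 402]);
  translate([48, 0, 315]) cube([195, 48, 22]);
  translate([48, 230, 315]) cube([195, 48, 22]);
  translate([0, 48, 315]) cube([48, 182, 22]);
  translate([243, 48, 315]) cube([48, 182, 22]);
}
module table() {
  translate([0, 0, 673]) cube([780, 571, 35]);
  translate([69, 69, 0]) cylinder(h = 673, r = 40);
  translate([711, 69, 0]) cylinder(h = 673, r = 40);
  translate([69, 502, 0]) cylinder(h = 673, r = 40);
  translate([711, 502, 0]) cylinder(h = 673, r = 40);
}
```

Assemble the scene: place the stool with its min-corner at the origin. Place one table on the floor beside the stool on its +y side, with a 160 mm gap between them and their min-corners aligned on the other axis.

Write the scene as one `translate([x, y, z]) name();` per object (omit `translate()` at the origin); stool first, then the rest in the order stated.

stool();
translate([0, 438, 0]) table();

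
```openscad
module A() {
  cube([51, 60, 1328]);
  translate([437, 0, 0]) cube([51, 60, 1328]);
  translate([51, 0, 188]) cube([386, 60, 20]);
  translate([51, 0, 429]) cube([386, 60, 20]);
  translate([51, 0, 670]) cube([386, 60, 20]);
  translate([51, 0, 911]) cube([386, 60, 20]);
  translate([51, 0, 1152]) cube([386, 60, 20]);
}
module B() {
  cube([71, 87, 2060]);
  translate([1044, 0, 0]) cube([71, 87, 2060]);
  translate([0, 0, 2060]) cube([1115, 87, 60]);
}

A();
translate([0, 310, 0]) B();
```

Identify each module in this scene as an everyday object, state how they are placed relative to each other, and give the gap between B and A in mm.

A is a ladder. B is a door frame. The door frame is on the floor beside the ladder on its +y side. The gap between the door frame and the ladder is 250 mm.

The door frame's nearest face is 250 mm from the ladder's +y face.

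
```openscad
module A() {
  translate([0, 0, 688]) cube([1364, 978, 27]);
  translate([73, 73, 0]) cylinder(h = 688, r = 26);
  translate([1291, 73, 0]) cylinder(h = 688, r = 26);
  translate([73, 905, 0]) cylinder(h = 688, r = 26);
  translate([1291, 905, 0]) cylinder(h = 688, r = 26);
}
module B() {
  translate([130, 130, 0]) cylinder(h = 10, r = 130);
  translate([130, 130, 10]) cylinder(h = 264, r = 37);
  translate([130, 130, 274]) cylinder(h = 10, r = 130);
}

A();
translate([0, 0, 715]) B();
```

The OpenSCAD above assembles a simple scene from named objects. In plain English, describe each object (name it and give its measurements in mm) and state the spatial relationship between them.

A is a table: top 1364 mm (x) × 978 mm (y), 27 mm thick, upper face at z = 715 mm, on four round legs of 52 mm diameter, each leg's bounding box inset 47 mm from the nearest pair of top edges, running from z = 0 to the bottom of the top.

B is a spool: two coaxial disc flanges of radius 130 mm and thickness 10 mm, joined by a core cylinder of radius 37 mm and height 264 mm. The lower flange rests on z = 0 and the three cylinders share a vertical axis.

The spool is on top of the table.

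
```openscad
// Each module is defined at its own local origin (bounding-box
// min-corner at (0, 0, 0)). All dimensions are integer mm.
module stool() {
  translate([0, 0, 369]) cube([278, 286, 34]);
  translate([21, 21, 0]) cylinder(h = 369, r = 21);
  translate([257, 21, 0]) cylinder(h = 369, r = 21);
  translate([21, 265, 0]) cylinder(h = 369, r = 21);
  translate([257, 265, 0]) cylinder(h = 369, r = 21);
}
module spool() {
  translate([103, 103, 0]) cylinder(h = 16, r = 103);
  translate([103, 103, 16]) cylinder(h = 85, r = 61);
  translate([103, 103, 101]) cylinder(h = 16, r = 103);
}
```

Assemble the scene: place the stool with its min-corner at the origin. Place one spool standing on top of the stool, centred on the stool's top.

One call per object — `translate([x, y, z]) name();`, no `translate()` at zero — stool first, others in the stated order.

stool();
translate([36, 40, 403]) spool();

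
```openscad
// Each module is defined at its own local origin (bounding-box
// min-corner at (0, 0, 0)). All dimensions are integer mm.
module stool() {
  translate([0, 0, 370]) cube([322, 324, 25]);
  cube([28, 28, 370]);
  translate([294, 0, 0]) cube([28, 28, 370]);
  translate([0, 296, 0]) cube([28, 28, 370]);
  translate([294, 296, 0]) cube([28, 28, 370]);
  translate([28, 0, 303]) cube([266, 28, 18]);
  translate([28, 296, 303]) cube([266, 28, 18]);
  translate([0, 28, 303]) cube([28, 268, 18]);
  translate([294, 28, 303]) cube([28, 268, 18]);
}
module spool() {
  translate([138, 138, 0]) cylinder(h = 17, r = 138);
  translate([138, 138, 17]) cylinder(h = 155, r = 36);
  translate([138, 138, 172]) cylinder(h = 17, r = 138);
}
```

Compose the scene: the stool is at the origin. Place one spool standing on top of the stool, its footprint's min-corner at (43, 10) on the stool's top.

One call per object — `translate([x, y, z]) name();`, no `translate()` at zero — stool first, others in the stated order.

stool();
translate([43, 10, 395]) spool();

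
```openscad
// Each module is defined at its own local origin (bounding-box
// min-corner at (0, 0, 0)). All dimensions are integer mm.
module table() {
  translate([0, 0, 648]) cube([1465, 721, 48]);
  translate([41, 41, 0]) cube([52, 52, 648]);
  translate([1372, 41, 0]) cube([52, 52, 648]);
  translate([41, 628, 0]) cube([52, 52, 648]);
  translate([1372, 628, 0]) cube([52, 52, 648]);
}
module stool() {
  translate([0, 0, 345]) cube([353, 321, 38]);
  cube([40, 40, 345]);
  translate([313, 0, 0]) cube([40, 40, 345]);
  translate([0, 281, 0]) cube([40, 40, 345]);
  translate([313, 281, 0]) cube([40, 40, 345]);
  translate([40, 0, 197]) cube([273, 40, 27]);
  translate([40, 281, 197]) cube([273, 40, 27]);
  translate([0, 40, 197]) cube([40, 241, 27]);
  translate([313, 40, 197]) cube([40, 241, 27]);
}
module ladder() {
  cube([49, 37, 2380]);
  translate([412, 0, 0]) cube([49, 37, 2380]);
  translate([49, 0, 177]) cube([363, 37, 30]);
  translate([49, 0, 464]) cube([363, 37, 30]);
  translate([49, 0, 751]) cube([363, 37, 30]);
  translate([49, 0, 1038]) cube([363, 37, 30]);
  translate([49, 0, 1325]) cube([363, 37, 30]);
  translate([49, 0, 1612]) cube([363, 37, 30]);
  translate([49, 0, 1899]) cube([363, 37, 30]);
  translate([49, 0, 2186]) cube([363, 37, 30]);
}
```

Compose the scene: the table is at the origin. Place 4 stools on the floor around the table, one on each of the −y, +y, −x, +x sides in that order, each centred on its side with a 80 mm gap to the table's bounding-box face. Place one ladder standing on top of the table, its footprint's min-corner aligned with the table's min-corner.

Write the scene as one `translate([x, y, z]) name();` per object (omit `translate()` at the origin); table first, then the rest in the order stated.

table();
translate([556, -401, 0]) stool();
translate([556, 801, 0]) stool();
translate([-433, 200, 0]) stool();
translate([1545, 200, 0]) stool();
translate([0, 0, 696]) ladder();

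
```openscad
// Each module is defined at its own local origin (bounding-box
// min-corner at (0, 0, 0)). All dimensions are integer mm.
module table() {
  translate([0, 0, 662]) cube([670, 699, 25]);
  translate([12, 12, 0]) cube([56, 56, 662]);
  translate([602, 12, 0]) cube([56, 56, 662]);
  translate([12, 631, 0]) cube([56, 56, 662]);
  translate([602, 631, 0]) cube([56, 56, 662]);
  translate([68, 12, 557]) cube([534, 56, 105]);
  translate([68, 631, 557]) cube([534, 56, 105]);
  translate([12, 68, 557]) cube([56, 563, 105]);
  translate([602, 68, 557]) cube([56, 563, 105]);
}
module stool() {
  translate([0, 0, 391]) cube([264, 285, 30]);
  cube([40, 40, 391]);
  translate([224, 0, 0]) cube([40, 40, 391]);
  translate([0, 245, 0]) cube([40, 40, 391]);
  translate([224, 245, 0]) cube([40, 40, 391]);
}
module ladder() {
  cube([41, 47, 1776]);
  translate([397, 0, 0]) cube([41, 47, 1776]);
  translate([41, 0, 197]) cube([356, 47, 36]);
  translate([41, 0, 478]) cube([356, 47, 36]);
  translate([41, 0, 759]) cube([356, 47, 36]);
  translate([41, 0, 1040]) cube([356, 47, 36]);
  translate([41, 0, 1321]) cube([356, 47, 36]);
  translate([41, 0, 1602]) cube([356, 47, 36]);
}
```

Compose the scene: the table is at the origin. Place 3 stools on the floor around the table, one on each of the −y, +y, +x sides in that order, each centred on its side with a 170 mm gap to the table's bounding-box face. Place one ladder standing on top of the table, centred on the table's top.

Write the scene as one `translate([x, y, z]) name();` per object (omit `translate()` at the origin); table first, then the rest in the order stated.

table();
translate([203, -455, 0]) stool();
translate([203, 869, 0]) stool();
translate([840, 207, 0]) stool();
translate([116, 326, 687]) ladder();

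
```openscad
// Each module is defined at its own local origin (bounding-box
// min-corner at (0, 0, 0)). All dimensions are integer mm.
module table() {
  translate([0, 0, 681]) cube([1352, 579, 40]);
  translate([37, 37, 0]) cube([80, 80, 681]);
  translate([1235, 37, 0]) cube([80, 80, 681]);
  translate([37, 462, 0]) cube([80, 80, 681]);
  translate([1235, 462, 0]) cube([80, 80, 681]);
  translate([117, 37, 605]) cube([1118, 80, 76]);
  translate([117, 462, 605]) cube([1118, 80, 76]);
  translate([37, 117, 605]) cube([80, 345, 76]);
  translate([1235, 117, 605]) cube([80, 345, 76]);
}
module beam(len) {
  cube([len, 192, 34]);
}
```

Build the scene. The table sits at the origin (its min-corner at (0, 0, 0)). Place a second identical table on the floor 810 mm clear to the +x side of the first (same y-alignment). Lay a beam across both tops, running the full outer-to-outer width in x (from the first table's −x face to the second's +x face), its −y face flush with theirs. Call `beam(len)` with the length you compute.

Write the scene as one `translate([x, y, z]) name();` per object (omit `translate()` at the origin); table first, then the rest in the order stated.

table();
translate([2162, 0, 0]) table();
translate([0, 0, 721]) beam(3514);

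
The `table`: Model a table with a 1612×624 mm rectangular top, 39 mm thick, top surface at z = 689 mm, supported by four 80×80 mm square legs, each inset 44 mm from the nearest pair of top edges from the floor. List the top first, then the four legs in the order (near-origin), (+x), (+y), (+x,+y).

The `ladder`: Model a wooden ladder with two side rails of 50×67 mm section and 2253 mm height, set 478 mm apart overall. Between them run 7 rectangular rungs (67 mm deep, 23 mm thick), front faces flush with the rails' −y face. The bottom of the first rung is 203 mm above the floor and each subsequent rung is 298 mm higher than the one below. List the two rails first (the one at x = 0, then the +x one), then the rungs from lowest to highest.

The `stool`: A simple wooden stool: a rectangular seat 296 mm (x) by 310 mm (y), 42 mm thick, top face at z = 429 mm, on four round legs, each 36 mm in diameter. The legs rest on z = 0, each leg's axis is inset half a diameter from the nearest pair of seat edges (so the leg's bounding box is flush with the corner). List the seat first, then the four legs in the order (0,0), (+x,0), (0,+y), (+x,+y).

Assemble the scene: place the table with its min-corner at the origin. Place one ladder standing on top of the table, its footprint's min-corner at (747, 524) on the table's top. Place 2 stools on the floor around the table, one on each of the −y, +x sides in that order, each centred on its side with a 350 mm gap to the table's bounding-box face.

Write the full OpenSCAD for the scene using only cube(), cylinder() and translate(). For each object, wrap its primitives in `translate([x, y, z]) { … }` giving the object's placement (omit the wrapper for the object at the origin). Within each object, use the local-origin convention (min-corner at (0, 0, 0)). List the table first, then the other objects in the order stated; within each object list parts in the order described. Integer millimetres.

translate([0, 0, 650]) cube([1612, 624, 39]);
translate([44, 44, 0]) cube([80, 80, 650]);
translate([1488, 44, 0]) cube([80, 80, 650]);
translate([44, 500, 0]) cube([80, 80, 650]);
translate([1488, 500, 0]) cube([80, 80, 650]);
translate([747, 524, 689]) {
  cube([50, 67, 2253]);
  translate([428, 0, 0]) cube([50, 67, 2253]);
  translate([50, 0, 203]) cube([378, 67, 23]);
  translate([50, 0, 501]) cube([378, 67, 23]);
  translate([50, 0, 799]) cube([378, 67, 23]);
  translate([50, 0, 1097]) cube([378, 67, 23]);
  translate([50, 0, 1395]) cube([378, 67, 23]);
  translate([50, 0, 1693]) cube([378, 67, 23]);
  translate([50, 0, 1991]) cube([378, 67, 23]);
}
translate([658, -660, 0]) {
  translate([0, 0, 387]) cube([296, 310, 42]);
  translate([18, 18, 0]) cylinder(h = 387, r = 18);
  translate([278, 18, 0]) cylinder(h = 387, r = 18);
  translate([18, 292, 0]) cylinder(h = 387, r = 18);
  translate([278, 292, 0]) cylinder(h = 387, r = 18);
}
translate([1962, 157, 0]) {
  translate([0, 0, 387]) cube([296, 310, 42]);
  translate([18, 18, 0]) cylinder(h = 387, r = 18);
  translate([278, 18, 0]) cylinder(h = 387, r = 18);
  translate([18, 292, 0]) cylinder(h = 387, r = 18);
  translate([278, 292, 0]) cylinder(h = 387, r = 18);
}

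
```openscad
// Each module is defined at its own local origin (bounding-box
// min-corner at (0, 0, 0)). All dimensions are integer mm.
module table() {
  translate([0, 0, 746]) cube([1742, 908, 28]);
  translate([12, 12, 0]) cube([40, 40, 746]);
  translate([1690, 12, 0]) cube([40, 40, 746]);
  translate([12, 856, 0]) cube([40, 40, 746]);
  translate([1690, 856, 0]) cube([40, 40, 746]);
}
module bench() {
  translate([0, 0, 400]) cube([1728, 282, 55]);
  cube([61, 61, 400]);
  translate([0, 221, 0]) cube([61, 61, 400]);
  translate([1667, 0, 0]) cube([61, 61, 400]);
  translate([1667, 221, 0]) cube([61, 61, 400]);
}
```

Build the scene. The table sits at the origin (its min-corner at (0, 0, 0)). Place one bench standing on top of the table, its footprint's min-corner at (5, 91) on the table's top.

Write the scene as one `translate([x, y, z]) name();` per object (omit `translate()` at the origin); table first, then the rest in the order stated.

table();
translate([5, 91, 774]) bench();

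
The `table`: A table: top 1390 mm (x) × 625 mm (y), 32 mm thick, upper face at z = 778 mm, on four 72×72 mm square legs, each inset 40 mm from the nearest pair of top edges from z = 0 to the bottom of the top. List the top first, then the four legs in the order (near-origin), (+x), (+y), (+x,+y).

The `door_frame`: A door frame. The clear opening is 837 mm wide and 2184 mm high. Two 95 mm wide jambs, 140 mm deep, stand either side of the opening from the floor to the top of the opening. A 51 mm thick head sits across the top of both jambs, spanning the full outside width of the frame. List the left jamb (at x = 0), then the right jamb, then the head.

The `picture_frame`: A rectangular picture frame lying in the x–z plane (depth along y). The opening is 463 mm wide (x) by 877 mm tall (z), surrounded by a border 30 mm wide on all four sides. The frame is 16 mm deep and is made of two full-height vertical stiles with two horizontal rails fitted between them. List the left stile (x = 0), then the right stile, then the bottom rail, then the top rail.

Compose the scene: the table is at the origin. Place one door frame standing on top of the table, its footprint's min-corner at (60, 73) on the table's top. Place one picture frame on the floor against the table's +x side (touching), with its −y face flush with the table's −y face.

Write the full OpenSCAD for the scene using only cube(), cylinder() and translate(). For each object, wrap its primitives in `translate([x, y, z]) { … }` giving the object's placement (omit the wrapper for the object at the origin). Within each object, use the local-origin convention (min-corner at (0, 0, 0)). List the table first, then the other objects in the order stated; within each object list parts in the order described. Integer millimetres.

translate([0, 0, 746]) cube([1390, 625, 32]);
translate([40, 40, 0]) cube([72, 72, 746]);
translate([1278, 40, 0]) cube([72, 72, 746]);
translate([40, 513, 0]) cube([72, 72, 746]);
translate([1278, 513, 0]) cube([72, 72, 746]);
translate([60, 73, 778]) {
  cube([95, 140, 2184]);
  translate([932, 0, 0]) cube([95, 140, 2184]);
  translate([0, 0, 2184]) cube([1027, 140, 51]);
}
translate([1390, 0, 0]) {
  cube([30, 16, 937]);
  translate([493, 0, 0]) cube([30, 16, 937]);
  translate([30, 0, 0]) cube([463, 16, 30]);
  translate([30, 0, 907]) cube([463, 16, 30]);
}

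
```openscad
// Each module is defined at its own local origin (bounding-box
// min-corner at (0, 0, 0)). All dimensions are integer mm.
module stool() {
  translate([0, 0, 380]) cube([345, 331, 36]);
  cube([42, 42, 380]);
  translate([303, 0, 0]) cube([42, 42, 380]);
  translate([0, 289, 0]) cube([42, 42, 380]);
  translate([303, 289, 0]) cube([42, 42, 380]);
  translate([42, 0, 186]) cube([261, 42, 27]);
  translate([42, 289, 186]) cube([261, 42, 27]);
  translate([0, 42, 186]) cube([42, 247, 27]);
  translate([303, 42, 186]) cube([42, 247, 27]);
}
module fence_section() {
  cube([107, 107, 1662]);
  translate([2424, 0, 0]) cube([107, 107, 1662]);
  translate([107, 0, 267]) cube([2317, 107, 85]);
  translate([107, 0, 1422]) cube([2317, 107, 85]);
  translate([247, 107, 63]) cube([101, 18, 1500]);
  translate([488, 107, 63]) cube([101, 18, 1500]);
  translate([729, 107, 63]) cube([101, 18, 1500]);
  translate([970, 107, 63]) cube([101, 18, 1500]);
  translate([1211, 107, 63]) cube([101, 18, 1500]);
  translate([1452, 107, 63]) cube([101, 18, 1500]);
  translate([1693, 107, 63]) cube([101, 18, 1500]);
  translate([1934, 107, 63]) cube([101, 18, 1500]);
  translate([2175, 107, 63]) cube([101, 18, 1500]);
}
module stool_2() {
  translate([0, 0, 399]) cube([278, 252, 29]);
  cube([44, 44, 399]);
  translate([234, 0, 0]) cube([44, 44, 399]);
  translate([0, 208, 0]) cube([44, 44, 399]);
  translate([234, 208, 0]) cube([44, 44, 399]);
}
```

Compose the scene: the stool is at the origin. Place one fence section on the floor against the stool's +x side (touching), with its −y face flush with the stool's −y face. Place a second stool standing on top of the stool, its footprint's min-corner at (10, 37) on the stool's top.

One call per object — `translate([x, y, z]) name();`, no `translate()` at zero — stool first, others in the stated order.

stool();
translate([345, 0, 0]) fence_section();
translate([10, 37, 416]) stool_2();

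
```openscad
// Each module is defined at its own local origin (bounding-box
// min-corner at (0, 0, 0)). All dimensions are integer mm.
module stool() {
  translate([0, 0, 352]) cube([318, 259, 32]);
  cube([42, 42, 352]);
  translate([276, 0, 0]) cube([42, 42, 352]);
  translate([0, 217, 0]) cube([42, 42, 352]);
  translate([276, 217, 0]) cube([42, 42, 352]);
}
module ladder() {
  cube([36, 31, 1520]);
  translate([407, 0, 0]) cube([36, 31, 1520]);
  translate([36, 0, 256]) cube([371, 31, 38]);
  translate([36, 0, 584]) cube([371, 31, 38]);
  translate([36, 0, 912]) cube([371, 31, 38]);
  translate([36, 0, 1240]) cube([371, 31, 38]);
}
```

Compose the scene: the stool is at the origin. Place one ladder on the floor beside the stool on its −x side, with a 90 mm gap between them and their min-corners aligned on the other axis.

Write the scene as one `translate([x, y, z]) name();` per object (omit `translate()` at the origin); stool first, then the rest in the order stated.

stool();
translate([-533, 0, 0]) ladder();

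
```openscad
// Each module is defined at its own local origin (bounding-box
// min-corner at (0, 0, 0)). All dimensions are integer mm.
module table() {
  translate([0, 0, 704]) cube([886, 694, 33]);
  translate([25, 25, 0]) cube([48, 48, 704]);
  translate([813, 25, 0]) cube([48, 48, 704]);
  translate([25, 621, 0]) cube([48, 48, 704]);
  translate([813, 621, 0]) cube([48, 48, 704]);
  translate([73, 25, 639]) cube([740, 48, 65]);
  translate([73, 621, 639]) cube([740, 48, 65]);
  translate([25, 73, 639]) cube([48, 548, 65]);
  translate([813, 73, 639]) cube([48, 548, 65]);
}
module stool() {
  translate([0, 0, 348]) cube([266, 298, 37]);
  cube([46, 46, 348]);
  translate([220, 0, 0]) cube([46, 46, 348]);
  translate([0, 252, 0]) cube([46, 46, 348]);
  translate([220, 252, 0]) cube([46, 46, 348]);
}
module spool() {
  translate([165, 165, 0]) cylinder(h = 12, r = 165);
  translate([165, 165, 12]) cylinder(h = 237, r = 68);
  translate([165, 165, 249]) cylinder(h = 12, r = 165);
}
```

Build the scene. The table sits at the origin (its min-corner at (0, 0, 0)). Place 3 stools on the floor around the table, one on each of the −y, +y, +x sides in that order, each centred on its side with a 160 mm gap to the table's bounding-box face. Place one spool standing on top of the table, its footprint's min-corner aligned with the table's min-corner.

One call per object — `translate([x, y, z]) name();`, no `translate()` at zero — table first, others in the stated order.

table();
translate([310, -458, 0]) stool();
translate([310, 854, 0]) stool();
translate([1046, 198, 0]) stool();
translate([0, 0, 737]) spool();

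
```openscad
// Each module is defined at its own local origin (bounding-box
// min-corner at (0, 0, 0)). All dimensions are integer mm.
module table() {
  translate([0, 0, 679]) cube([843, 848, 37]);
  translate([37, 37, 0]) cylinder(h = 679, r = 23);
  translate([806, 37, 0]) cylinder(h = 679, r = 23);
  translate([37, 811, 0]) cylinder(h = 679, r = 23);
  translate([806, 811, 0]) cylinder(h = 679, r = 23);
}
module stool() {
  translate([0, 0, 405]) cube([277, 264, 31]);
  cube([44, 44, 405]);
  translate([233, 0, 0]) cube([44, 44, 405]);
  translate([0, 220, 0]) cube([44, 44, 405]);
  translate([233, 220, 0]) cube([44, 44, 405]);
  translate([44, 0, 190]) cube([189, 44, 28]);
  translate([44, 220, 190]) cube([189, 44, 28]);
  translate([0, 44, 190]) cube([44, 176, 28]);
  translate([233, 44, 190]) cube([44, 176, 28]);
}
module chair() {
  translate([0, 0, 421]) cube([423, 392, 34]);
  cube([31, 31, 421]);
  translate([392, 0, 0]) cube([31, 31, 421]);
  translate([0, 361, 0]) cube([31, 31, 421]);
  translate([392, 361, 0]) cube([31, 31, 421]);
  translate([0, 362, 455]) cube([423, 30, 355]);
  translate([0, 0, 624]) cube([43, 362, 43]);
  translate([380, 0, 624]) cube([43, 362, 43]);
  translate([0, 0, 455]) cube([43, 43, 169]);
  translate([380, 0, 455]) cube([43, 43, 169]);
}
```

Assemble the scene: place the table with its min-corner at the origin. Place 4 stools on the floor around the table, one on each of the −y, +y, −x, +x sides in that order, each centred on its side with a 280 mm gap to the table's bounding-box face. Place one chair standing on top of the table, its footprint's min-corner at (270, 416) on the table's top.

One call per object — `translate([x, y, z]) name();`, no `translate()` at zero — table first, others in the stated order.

table();
translate([283, -544, 0]) stool();
translate([283, 1128, 0]) stool();
translate([-557, 292, 0]) stool();
translate([1123, 292, 0]) stool();
translate([270, 416, 716]) chair();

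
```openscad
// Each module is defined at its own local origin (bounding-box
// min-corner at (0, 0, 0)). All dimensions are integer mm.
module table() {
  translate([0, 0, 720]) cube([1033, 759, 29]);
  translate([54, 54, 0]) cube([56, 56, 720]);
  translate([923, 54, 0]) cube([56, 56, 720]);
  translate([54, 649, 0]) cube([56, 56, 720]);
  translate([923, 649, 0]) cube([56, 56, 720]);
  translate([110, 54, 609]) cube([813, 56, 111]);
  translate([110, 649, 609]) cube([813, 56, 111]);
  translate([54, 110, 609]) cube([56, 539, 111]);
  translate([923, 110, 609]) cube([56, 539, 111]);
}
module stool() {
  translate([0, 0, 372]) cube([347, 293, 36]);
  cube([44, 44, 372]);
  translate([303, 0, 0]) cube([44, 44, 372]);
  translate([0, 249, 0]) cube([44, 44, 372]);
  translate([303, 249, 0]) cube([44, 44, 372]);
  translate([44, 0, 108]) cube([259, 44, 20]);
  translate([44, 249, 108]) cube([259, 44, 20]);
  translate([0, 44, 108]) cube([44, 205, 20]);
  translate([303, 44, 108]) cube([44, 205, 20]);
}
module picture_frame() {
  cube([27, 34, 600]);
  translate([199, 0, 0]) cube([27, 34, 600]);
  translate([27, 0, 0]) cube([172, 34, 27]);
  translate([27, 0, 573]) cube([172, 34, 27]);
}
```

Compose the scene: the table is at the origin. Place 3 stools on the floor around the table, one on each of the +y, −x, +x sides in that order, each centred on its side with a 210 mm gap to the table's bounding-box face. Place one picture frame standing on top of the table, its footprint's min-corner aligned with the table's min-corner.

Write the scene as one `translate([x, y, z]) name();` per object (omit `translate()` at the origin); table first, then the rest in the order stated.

table();
translate([343, 969, 0]) stool();
translate([-557, 233, 0]) stool();
translate([1243, 233, 0]) stool();
translate([0, 0, 749]) picture_frame();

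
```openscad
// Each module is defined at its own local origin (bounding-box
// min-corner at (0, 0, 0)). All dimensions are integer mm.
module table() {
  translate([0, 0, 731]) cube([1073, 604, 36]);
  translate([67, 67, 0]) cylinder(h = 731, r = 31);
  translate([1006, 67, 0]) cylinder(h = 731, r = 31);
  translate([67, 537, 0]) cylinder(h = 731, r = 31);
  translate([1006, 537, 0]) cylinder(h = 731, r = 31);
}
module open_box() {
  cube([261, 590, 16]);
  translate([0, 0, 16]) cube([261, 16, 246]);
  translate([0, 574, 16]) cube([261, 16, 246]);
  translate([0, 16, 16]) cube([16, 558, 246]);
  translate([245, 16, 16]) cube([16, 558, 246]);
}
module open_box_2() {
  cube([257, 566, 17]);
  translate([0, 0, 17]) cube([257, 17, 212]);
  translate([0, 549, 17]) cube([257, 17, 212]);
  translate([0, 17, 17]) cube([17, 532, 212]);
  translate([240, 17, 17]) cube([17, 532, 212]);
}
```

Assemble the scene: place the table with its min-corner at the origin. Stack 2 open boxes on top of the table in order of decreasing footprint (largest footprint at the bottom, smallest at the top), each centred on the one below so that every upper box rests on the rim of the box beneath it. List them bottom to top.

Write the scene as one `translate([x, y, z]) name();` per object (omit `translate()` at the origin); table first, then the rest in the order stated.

table();
translate([406, 7, 767]) open_box();
translate([408, 19, 1029]) open_box_2();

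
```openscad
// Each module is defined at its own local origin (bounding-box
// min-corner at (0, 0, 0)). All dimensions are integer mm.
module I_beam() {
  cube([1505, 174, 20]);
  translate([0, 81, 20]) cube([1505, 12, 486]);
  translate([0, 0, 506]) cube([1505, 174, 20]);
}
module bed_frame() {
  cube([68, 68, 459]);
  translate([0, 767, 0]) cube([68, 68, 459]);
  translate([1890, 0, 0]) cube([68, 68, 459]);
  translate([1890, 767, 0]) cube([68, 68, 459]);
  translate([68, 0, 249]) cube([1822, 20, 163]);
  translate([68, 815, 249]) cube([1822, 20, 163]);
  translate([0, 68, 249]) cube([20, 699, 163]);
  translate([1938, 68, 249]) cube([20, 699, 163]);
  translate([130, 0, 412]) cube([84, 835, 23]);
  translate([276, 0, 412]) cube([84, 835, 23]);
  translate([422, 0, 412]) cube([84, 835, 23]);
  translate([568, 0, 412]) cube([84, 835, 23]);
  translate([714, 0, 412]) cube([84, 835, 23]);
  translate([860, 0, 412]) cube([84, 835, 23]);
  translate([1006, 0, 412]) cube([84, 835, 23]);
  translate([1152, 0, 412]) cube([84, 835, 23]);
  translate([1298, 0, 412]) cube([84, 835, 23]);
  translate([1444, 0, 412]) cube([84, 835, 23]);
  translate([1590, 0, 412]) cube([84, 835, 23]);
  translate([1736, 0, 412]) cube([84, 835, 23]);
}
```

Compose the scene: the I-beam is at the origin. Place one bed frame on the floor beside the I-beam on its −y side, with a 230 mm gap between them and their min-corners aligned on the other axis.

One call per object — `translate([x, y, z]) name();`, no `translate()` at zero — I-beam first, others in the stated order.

I_beam();
translate([0, -1065, 0]) bed_frame();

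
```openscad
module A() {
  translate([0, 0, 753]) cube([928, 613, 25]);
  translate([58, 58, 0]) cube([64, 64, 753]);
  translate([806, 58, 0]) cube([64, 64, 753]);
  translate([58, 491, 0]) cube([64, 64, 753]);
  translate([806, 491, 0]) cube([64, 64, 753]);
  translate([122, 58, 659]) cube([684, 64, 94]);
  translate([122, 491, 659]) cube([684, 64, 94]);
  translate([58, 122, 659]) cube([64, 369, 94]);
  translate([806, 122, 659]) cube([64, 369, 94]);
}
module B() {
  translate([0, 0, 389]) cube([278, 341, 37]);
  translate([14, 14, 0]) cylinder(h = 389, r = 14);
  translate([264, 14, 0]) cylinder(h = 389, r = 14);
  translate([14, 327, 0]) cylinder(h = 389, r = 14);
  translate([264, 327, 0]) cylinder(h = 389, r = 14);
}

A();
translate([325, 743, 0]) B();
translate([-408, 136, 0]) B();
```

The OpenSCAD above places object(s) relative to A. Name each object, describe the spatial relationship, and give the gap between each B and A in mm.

A is a table. B is a stool. Two stools sit around the table at the +y, −x sides. The gap between each stool and the table is 130 mm.

Each stool's nearest face is 130 mm from the table's bounding box.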